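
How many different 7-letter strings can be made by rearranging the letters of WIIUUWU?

210

WIIUUWU has 7 letters with I appearing twice, U appearing 3 times, and W appearing twice.
So there are 7! / (3!·2!·2!) = 210 distinguishable arrangements.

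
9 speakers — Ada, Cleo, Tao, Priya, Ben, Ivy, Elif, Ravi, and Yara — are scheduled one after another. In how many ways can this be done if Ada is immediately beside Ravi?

Treat {Ada, Ravi} as a single unit. There are 8 units to order, and the pair itself can be ordered 2 ways.
So the count is 2·(8)! = 80640.

80640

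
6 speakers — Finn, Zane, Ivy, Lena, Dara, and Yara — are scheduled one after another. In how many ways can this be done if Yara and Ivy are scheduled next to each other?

Place the 4 others and the Yara-Ivy pair as 5 objects in a line; the pair has 2 internal arrangements.
That gives 2 × 5! = 2 × 120 = 240.

240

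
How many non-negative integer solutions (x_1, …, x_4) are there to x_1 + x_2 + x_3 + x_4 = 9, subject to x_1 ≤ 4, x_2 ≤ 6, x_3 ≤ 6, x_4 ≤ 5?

Ignoring the caps, the number of non-negative solutions to x_1+…+x_4 = 9 is C(12,3) = 220.
Subtract solutions that violate a single cap (substitute x_i' = x_i − (cap_i+1)): x_1 ≥ 5 gives C(7,3) = 35; x_2 ≥ 7 gives C(5,3) = 10; x_3 ≥ 7 gives C(5,3) = 10; x_4 ≥ 6 gives C(6,3) = 20. Together 75.
No two caps can be exceeded simultaneously, so the pair terms are all 0.
By inclusion–exclusion the count is 220 − 75 + 0 = 145.

145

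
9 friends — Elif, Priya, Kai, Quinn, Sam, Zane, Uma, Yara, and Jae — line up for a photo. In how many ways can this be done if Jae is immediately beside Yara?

Glue Jae and Yara into one block (2 internal orders), leaving 8 units to arrange in a row.
So the count is 2·(8)! = 80640.

80640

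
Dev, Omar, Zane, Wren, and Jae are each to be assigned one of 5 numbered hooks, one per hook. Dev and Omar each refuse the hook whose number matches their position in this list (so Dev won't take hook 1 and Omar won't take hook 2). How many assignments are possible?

Let Aᵢ (for i ∈ {1, 2}) be the placements that put person i in their forbidden hook. Any j of these fix j positions, leaving (5−j)! ways to fill the rest, and there are C(2,j) ways to pick which j.
By inclusion–exclusion, the number of valid placements is Σ_{j=0}^{2} (−1)^j C(2,j)·(5−j)!.
Computing: 120 − 48 + 6 = 78.

78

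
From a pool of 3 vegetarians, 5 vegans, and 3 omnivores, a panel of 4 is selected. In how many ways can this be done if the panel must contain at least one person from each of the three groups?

180

Unrestricted: C(11,4) = 330 ways to pick any 4 of the 11.
Subtract selections that omit an entire group: no vegetarians → C(8,4) = 70; no vegans → C(6,4) = 15; no omnivores → C(8,4) = 70.
Add back selections omitting two groups (i.e. drawn from a single group): C(3,4) + C(5,4) + C(3,4) = 5.
By inclusion–exclusion: 330 − 155 + 5 = 180.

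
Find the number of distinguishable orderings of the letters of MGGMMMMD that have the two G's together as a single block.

Treat the 2 copies of G as a single block. The multiset to arrange is then {GG, D, M, M, M, M, M}, 7 items in all.
That gives (7)!/(5!) = 42 arrangements.

42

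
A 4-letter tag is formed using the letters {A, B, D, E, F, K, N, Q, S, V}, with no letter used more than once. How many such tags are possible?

5040

With no repetition, fill the 4 letters in order: 10 choices, then 9, down to 7.
10 × 9 × 8 × 7 = 5040.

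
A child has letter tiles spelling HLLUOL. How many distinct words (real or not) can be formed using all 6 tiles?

120

HLLUOL has 6 letters with L appearing 3 times.
The number of distinct arrangements is 6!/(3!) = 720/6 = 120.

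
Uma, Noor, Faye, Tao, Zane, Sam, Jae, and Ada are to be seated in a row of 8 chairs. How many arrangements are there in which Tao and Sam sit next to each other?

Place the 6 others and the Tao-Sam pair as 7 objects in a line; the pair has 2 internal arrangements.
That gives 2 × 7! = 2 × 5040 = 10080.

10080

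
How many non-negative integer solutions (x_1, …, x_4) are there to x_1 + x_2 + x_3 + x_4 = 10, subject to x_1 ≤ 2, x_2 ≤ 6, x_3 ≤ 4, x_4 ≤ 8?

By stars and bars, unrestricted non-negative solutions to x_1+…+x_4 = 10 number C(10+3,3) = 286.
Subtract solutions that violate a single cap (substitute x_i' = x_i − (cap_i+1)): x_1 ≥ 3 gives C(10,3) = 120; x_2 ≥ 7 gives C(6,3) = 20; x_3 ≥ 5 gives C(8,3) = 56; x_4 ≥ 9 gives C(4,3) = 4. Together 200.
Add back pairs where two caps are both exceeded: 1 + 10 + 0 + 0 + 0 + 0 = 11.
By inclusion–exclusion the count is 286 − 200 + 11 = 97.

97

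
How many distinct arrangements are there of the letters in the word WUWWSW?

30

Letter multiplicities in WUWWSW: S×1, U×1, W×4.
Dividing 6! = 720 by 4! = 24 for the repeated letters gives 30.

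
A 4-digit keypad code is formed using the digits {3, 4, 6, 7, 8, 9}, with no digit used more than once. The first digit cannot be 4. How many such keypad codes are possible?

300

The first digit has 6−1 = 5 choices (anything except 4).
The remaining 3 digits are filled from the other 5 symbols without repetition: 5 × 4 × 3 = 60.
Total: 5 × 60 = 300.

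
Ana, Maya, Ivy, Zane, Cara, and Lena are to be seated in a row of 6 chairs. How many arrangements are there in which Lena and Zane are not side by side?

Of the 6! = 720 arrangements, those with Lena and Zane adjacent number 2 × 5! = 240 (treat the pair as a block with 2 internal orders).
Complementary counting: 720 − 240 = 480.

480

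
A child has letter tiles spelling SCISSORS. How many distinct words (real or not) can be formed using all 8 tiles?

1680

SCISSORS has 8 letters with S appearing 4 times.
Dividing 8! = 40320 by 4! = 24 for the repeated letters gives 1680.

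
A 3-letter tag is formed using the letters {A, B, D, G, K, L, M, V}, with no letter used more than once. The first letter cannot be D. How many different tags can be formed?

294

The first letter has 8−1 = 7 choices (anything except D).
The remaining 2 letters are filled from the other 7 symbols without repetition: 7 × 6 = 42.
Total: 7 × 42 = 294.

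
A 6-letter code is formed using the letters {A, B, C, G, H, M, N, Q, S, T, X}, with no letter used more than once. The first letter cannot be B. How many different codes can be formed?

The first letter has 11−1 = 10 choices (anything except B).
The remaining 5 letters are filled from the other 10 symbols without repetition: 10 × 9 × 8 × 7 × 6 = 30240.
Total: 10 × 30240 = 302400.

302400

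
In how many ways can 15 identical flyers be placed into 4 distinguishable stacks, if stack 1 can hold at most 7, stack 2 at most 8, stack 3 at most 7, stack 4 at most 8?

408

Ignoring the caps, the number of non-negative solutions to x_1+…+x_4 = 15 is C(18,3) = 816.
Subtract solutions that violate a single cap (substitute x_i' = x_i − (cap_i+1)): x_1 ≥ 8 gives C(10,3) = 120; x_2 ≥ 9 gives C(9,3) = 84; x_3 ≥ 8 gives C(10,3) = 120; x_4 ≥ 9 gives C(9,3) = 84. Together 408.
No two caps can be exceeded simultaneously, so the pair terms are all 0.
By inclusion–exclusion the count is 816 − 408 + 0 = 408.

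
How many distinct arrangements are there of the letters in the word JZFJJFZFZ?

Letter multiplicities in JZFJJFZFZ: F×3, J×3, Z×3.
The number of distinct arrangements is 9!/(3!·3!·3!) = 362880/216 = 1680.

1680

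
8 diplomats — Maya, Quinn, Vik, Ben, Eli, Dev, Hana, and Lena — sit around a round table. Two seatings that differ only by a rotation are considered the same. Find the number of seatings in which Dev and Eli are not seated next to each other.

3600

All circular seatings of 8 people number (7)! = 5040.
Those with Dev next to Eli: fuse the pair into one unit and seat 7 units around a circle — 2·(6)! = 1440.
Subtracting, 5040 − 1440 = 3600.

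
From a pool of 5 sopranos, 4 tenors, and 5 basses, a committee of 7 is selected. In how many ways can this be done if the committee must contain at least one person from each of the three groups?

3240

Unrestricted: C(14,7) = 3432 ways to pick any 7 of the 14.
Selections missing a whole group: no sopranos → C(9,7) = 36; no tenors → C(10,7) = 120; no basses → C(9,7) = 36.
Add back selections omitting two groups (i.e. drawn from a single group): C(5,7) + C(4,7) + C(5,7) = 0.
By inclusion–exclusion: 3432 − 192 + 0 = 3240.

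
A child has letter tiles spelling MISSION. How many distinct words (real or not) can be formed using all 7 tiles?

MISSION has 7 letters with I appearing twice and S appearing twice.
So there are 7! / (2!·2!) = 1260 distinguishable arrangements.

1260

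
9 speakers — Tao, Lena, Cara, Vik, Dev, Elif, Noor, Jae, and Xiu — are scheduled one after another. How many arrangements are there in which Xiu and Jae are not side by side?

282240

Of the 9! = 362880 arrangements, those with Xiu and Jae adjacent number 2 × 8! = 80640 (treat the pair as a block with 2 internal orders).
So 362880 − 80640 = 282240 arrangements keep them apart.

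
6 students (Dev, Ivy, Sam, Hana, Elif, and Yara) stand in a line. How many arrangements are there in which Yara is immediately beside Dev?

240

Place the 4 others and the Yara-Dev pair as 5 objects in a line; the pair has 2 internal arrangements.
So the count is 2·(5)! = 240.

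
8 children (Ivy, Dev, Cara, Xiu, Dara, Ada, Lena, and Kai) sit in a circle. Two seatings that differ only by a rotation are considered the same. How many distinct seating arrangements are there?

5040

Fix one person's seat to break rotational symmetry; the remaining 7 people can be arranged in (7)! = 5040 ways.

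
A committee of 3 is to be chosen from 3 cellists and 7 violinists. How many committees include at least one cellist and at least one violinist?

Unrestricted: C(10,3) = 120 ways to pick any 3 of the 10.
Selections missing a whole group: no cellists → C(7,3) = 35; no violinists → C(3,3) = 1.
Both groups omitted at once is impossible, so 120 − 36 = 84.

84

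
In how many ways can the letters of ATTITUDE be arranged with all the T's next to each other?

720

Treat the 3 copies of T as a single block. The multiset to arrange is then {TTT, A, D, E, I, U}, 6 items in all.
All 6 items are distinct, so there are (6)! = 720 arrangements.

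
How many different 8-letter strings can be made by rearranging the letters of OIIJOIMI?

The 8 letters of OIIJOIMI have repeats: I appearing 4 times and O appearing twice.
So there are 8! / (4!·2!) = 840 distinguishable arrangements.

840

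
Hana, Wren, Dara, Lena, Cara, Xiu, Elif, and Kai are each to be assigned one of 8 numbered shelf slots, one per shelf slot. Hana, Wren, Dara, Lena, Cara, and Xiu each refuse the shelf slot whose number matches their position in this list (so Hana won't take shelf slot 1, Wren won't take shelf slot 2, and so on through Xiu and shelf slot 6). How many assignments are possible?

Let Aᵢ (for 1 ≤ i ≤ 6) be the placements that put person i in their forbidden shelf slot. Any j of these fix j positions, leaving (8−j)! ways to fill the rest, and there are C(6,j) ways to pick which j.
By inclusion–exclusion, the number of valid placements is Σ_{j=0}^{6} (−1)^j C(6,j)·(8−j)!.
Computing: 40320 − 30240 + 10800 − 2400 + 360 − 36 + 2 = 18806.

18806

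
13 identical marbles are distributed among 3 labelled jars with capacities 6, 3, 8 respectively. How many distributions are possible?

By stars and bars, unrestricted non-negative solutions to x_1+…+x_3 = 13 number C(13+2,2) = 105.
Subtract solutions that violate a single cap (substitute x_i' = x_i − (cap_i+1)): x_1 ≥ 7 gives C(8,2) = 28; x_2 ≥ 4 gives C(11,2) = 55; x_3 ≥ 9 gives C(6,2) = 15. Together 98.
Add back pairs where two caps are both exceeded: 6 + 0 + 1 = 7.
By inclusion–exclusion the count is 105 − 98 + 7 = 14.

14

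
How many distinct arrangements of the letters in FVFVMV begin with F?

20

Fix F in the first position and arrange the remaining 5 letters.
Those 5 letters have V appearing 3 times, giving (5)!/(3!) = 20.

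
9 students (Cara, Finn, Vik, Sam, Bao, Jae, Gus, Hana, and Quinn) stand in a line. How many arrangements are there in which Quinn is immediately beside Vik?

Treat {Quinn, Vik} as a single unit. There are 8 units to order, and the pair itself can be ordered 2 ways.
That gives 2 × 8! = 2 × 40320 = 80640.

80640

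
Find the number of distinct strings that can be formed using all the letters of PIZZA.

The 5 letters of PIZZA have repeats: Z appearing twice.
So there are 5! / (2!) = 60 distinguishable arrangements.

60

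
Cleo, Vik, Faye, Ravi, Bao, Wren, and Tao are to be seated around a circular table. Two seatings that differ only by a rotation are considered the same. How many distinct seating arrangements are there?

720

Seat Cleo anywhere (absorbing the rotational symmetry), then permute the other 6: (6)! = 720.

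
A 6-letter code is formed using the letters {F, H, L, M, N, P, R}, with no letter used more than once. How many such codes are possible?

With no repetition, fill the 6 letters in order: 7 choices, then 6, down to 2.
That product is 7 × 6 × 5 × 4 × 3 × 2 = 5040.

5040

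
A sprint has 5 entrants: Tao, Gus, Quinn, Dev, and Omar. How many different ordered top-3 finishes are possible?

This is an ordered selection of 3 from 5: P(5,3).
That gives 5 × 4 × 3 = 60.

60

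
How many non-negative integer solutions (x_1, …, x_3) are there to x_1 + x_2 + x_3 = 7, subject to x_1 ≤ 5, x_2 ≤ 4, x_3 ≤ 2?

Without the upper bounds there are C(9,2) = 36 ways to split 7 among 3 variables.
Subtract solutions that violate a single cap (substitute x_i' = x_i − (cap_i+1)): x_1 ≥ 6 gives C(3,2) = 3; x_2 ≥ 5 gives C(4,2) = 6; x_3 ≥ 3 gives C(6,2) = 15. Together 24.
No two caps can be exceeded simultaneously, so the pair terms are all 0.
By inclusion–exclusion the count is 36 − 24 + 0 = 12.

12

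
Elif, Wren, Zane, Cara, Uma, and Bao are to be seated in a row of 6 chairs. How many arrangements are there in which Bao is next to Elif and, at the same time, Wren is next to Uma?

Treat {Bao,Elif} as one block (2 orders) and {Wren,Uma} as another (2 orders).
That leaves 4 units to arrange: 2 × 2 × 4! = 4 × 24 = 96.

96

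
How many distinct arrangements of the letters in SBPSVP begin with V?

Fix V in the first position and arrange the remaining 5 letters.
Those 5 letters have P appearing twice and S appearing twice, giving (5)!/(2!·2!) = 30.

30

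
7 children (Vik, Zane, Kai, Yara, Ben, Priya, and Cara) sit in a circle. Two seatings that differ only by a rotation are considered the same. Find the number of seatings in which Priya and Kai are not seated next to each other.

All circular seatings of 7 people number (6)! = 720.
Seatings with Priya beside Kai: treat them as a block with 2 internal orders, giving 2 × (5)! = 240.
Subtracting, 720 − 240 = 480.

480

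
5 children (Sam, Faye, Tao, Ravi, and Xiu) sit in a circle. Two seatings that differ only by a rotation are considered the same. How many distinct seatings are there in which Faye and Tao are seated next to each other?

12

Treat {Faye, Tao} as one unit (2 internal orders) and seat the resulting 4 units around the table: (3)! circular arrangements.
So 2 × (3)! = 2 × 6 = 12.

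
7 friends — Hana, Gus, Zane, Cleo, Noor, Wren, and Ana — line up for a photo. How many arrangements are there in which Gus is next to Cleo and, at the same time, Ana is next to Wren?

Treat {Gus,Cleo} as one block (2 orders) and {Ana,Wren} as another (2 orders).
That leaves 5 units to arrange: 2 × 2 × 5! = 4 × 120 = 480.

480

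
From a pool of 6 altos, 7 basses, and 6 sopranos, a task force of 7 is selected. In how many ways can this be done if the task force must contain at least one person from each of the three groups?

46165

Total 7-person selections from all 19: C(19,7) = 50388.
Selections missing a whole group: no altos → C(13,7) = 1716; no basses → C(12,7) = 792; no sopranos → C(13,7) = 1716.
Add back selections omitting two groups (i.e. drawn from a single group): C(6,7) + C(7,7) + C(6,7) = 1.
By inclusion–exclusion: 50388 − 4224 + 1 = 46165.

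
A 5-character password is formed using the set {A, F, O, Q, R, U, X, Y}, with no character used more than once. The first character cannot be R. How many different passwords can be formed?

The first character has 8−1 = 7 choices (anything except R).
The remaining 4 characters are filled from the other 7 symbols without repetition: 7 × 6 × 5 × 4 = 840.
Total: 7 × 840 = 5880.

5880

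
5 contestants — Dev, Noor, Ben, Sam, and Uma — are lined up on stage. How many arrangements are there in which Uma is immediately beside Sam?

Glue Uma and Sam into one block (2 internal orders), leaving 4 units to arrange in a row.
So the count is 2·(4)! = 48.

48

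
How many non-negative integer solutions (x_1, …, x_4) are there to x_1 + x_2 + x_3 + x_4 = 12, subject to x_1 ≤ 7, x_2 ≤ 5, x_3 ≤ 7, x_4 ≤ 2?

Without the upper bounds there are C(15,3) = 455 ways to split 12 among 4 variables.
Subtract solutions that violate a single cap (substitute x_i' = x_i − (cap_i+1)): x_1 ≥ 8 gives C(7,3) = 35; x_2 ≥ 6 gives C(9,3) = 84; x_3 ≥ 8 gives C(7,3) = 35; x_4 ≥ 3 gives C(12,3) = 220. Together 374.
Add back pairs where two caps are both exceeded: 0 + 0 + 4 + 0 + 20 + 4 = 28.
By inclusion–exclusion the count is 455 − 374 + 28 = 109.

109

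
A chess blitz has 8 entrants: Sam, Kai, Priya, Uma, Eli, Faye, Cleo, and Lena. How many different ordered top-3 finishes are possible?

336

This is an ordered selection of 3 from 8: P(8,3).
That gives 8 × 7 × 6 = 336.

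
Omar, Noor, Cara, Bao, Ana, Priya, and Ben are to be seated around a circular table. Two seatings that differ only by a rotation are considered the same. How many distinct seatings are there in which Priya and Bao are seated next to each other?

240

Glue Priya and Bao into a block (2 internal orders). Seating 6 units around a circle gives (5)! arrangements.
So 2 × (5)! = 2 × 120 = 240.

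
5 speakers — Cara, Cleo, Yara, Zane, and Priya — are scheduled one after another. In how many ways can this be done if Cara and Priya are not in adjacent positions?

There are 5! = 120 arrangements in all. If Cara and Priya are adjacent, merging them into one block gives 2·(4)! = 48 arrangements.
Complementary counting: 120 − 48 = 72.

72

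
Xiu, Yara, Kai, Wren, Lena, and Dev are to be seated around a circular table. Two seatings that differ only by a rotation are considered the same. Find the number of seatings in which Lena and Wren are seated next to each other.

48

Treat {Lena, Wren} as one unit (2 internal orders) and seat the resulting 5 units around the table: (4)! circular arrangements.
So 2 × (4)! = 2 × 24 = 48.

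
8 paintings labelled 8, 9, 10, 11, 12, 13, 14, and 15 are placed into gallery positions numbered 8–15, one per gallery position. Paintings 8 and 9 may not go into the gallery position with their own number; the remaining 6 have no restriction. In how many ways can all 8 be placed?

Let Aᵢ (for i ∈ {8, 9}) be the placements that put painting i in its forbidden gallery position. Any j of these fix j positions, leaving (8−j)! ways to fill the rest, and there are C(2,j) ways to pick which j.
By inclusion–exclusion, the number of valid placements is Σ_{j=0}^{2} (−1)^j C(2,j)·(8−j)!.
Computing: 40320 − 10080 + 720 = 30960.

30960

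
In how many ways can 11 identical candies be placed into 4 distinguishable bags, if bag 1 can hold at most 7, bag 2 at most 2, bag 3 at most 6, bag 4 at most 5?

103

Ignoring the caps, the number of non-negative solutions to x_1+…+x_4 = 11 is C(14,3) = 364.
Subtract solutions that violate a single cap (substitute x_i' = x_i − (cap_i+1)): x_1 ≥ 8 gives C(6,3) = 20; x_2 ≥ 3 gives C(11,3) = 165; x_3 ≥ 7 gives C(7,3) = 35; x_4 ≥ 6 gives C(8,3) = 56. Together 276.
Add back pairs where two caps are both exceeded: 1 + 0 + 0 + 4 + 10 + 0 = 15.
By inclusion–exclusion the count is 364 − 276 + 15 = 103.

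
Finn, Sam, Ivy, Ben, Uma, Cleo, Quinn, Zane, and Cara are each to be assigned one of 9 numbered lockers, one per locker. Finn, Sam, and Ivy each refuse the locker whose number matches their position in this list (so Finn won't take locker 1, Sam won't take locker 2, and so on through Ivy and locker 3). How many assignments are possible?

Let Aᵢ (for i ∈ {1, 2, 3}) be the placements that put person i in their forbidden locker. Any j of these fix j positions, leaving (9−j)! ways to fill the rest, and there are C(3,j) ways to pick which j.
By inclusion–exclusion, the number of valid placements is Σ_{j=0}^{3} (−1)^j C(3,j)·(9−j)!.
Computing: 362880 − 120960 + 15120 − 720 = 256320.

256320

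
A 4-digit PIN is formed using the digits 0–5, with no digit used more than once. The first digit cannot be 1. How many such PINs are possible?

300

The first digit has 6−1 = 5 choices (anything except 1).
The remaining 3 digits are filled from the other 5 symbols without repetition: 5 × 4 × 3 = 60.
Total: 5 × 60 = 300.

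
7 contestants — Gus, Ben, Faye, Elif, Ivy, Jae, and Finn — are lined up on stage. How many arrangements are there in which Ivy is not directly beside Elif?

Of the 7! = 5040 arrangements, those with Ivy and Elif adjacent number 2 × 6! = 1440 (treat the pair as a block with 2 internal orders).
So 5040 − 1440 = 3600 arrangements keep them apart.

3600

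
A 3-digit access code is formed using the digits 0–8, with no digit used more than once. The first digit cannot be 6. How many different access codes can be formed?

The first digit has 9−1 = 8 choices (anything except 6).
The remaining 2 digits are filled from the other 8 symbols without repetition: 8 × 7 = 56.
Total: 8 × 56 = 448.

448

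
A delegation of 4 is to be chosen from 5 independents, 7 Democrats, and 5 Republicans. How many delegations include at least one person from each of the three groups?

Unrestricted: C(17,4) = 2380 ways to pick any 4 of the 17.
Subtract selections that omit an entire group: no independents → C(12,4) = 495; no Democrats → C(10,4) = 210; no Republicans → C(12,4) = 495.
Add back selections omitting two groups (i.e. drawn from a single group): C(5,4) + C(7,4) + C(5,4) = 45.
By inclusion–exclusion: 2380 − 1200 + 45 = 1225.

1225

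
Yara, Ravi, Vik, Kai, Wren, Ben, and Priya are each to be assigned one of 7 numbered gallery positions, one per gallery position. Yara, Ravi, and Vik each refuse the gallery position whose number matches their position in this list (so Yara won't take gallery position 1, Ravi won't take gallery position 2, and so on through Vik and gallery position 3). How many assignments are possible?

3216

Let Aᵢ (for i ∈ {1, 2, 3}) be the placements that put person i in their forbidden gallery position. Any j of these fix j positions, leaving (7−j)! ways to fill the rest, and there are C(3,j) ways to pick which j.
By inclusion–exclusion, the number of valid placements is Σ_{j=0}^{3} (−1)^j C(3,j)·(7−j)!.
Computing: 5040 − 2160 + 360 − 24 = 3216.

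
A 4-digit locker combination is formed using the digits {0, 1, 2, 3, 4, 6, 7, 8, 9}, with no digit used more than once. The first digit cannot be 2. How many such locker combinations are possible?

2688

The first digit has 9−1 = 8 choices (anything except 2).
The remaining 3 digits are filled from the other 8 symbols without repetition: 8 × 7 × 6 = 336.
Total: 8 × 336 = 2688.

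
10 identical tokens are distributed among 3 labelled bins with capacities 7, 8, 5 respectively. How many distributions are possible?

By stars and bars, unrestricted non-negative solutions to x_1+…+x_3 = 10 number C(10+2,2) = 66.
Subtract solutions that violate a single cap (substitute x_i' = x_i − (cap_i+1)): x_1 ≥ 8 gives C(4,2) = 6; x_2 ≥ 9 gives C(3,2) = 3; x_3 ≥ 6 gives C(6,2) = 15. Together 24.
No two caps can be exceeded simultaneously, so the pair terms are all 0.
By inclusion–exclusion the count is 66 − 24 + 0 = 42.

42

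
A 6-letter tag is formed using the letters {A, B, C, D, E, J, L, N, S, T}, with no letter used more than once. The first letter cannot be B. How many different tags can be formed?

136080

The first letter has 10−1 = 9 choices (anything except B).
The remaining 5 letters are filled from the other 9 symbols without repetition: 9 × 8 × 7 × 6 × 5 = 15120.
Total: 9 × 15120 = 136080.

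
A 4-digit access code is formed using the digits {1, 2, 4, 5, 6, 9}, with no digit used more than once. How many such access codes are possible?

360

This is a permutation of 4 out of 6: P(6,4) = 6!/2!.
6 × 5 × 4 × 3 = 360.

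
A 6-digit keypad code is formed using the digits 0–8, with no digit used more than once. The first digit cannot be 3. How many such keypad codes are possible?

The first digit has 9−1 = 8 choices (anything except 3).
The remaining 5 digits are filled from the other 8 symbols without repetition: 8 × 7 × 6 × 5 × 4 = 6720.
Total: 8 × 6720 = 53760.

53760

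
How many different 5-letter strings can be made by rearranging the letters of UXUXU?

10

UXUXU has 5 letters with U appearing 3 times and X appearing twice.
The number of distinct arrangements is 5!/(3!·2!) = 120/12 = 10.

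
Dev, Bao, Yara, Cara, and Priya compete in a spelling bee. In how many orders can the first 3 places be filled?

60

This is an ordered selection of 3 from 5: P(5,3).
That gives 5 × 4 × 3 = 60.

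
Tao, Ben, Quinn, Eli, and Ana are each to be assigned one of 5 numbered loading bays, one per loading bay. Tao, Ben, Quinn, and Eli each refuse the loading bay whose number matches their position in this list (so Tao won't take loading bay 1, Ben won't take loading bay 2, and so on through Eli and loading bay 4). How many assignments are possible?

53

Let Aᵢ (for 1 ≤ i ≤ 4) be the placements that put person i in their forbidden loading bay. Any j of these fix j positions, leaving (5−j)! ways to fill the rest, and there are C(4,j) ways to pick which j.
By inclusion–exclusion, the number of valid placements is Σ_{j=0}^{4} (−1)^j C(4,j)·(5−j)!.
Computing: 120 − 96 + 36 − 8 + 1 = 53.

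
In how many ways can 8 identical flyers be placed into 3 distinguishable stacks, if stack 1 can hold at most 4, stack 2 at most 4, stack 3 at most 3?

10

Ignoring the caps, the number of non-negative solutions to x_1+…+x_3 = 8 is C(10,2) = 45.
Subtract solutions that violate a single cap (substitute x_i' = x_i − (cap_i+1)): x_1 ≥ 5 gives C(5,2) = 10; x_2 ≥ 5 gives C(5,2) = 10; x_3 ≥ 4 gives C(6,2) = 15. Together 35.
No two caps can be exceeded simultaneously, so the pair terms are all 0.
By inclusion–exclusion the count is 45 − 35 + 0 = 10.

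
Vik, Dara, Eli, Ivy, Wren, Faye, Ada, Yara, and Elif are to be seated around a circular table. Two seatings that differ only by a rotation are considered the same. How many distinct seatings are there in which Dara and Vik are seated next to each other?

Glue Dara and Vik into a block (2 internal orders). Seating 8 units around a circle gives (7)! arrangements.
So 2 × (7)! = 2 × 5040 = 10080.

10080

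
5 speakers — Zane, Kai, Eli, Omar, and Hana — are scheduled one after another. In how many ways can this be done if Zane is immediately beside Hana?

Glue Zane and Hana into one block (2 internal orders), leaving 4 units to arrange in a row.
That gives 2 × 4! = 2 × 24 = 48.

48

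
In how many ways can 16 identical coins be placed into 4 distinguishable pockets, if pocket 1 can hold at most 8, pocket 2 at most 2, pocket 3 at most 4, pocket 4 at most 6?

Without the upper bounds there are C(19,3) = 969 ways to split 16 among 4 pockets.
Subtract solutions that violate a single cap (substitute x_i' = x_i − (cap_i+1)): x_1 ≥ 9 gives C(10,3) = 120; x_2 ≥ 3 gives C(16,3) = 560; x_3 ≥ 5 gives C(14,3) = 364; x_4 ≥ 7 gives C(12,3) = 220. Together 1264.
Add back pairs where two caps are both exceeded: 35 + 10 + 1 + 165 + 84 + 35 = 330.
Subtract triples: 0 + 0 + 0 + 4 = 4.
By inclusion–exclusion the count is 969 − 1264 + 330 − 4 = 31.

31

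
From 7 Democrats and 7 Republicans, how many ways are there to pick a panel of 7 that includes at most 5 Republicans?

3382

Split by how many Republicans are chosen (0 through 5).
Sum: C(7,0)·C(7,7) + C(7,1)·C(7,6) + C(7,2)·C(7,5) + C(7,3)·C(7,4) + C(7,4)·C(7,3) + C(7,5)·C(7,2) = 1 + 49 + 441 + 1225 + 1225 + 441 = 3382.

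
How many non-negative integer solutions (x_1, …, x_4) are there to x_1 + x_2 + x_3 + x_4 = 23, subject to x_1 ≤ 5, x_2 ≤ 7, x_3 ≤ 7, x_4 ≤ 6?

Without the upper bounds there are C(26,3) = 2600 ways to split 23 among 4 variables.
Subtract solutions that violate a single cap (substitute x_i' = x_i − (cap_i+1)): x_1 ≥ 6 gives C(20,3) = 1140; x_2 ≥ 8 gives C(18,3) = 816; x_3 ≥ 8 gives C(18,3) = 816; x_4 ≥ 7 gives C(19,3) = 969. Together 3741.
Add back pairs where two caps are both exceeded: 220 + 220 + 286 + 120 + 165 + 165 = 1176.
Subtract triples: 4 + 10 + 10 + 1 = 25.
By inclusion–exclusion the count is 2600 − 3741 + 1176 − 25 = 10.

10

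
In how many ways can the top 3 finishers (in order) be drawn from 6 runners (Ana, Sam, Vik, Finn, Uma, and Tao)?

There are 6 choices for 1st place, 5 for 2nd, and 4 for 3rd.
That gives 6 × 5 × 4 = 120.

120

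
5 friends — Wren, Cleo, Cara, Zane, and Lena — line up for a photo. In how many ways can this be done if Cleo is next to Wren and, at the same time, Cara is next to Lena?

Treat {Cleo,Wren} as one block (2 orders) and {Cara,Lena} as another (2 orders).
That leaves 3 units to arrange: 2 × 2 × 3! = 4 × 6 = 24.

24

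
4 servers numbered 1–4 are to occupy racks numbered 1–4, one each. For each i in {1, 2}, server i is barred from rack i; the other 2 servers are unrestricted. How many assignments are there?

Let Aᵢ (for i ∈ {1, 2}) be the placements that put server i in its forbidden rack. Any j of these fix j positions, leaving (4−j)! ways to fill the rest, and there are C(2,j) ways to pick which j.
By inclusion–exclusion, the number of valid placements is Σ_{j=0}^{2} (−1)^j C(2,j)·(4−j)!.
Computing: 24 − 12 + 2 = 14.

14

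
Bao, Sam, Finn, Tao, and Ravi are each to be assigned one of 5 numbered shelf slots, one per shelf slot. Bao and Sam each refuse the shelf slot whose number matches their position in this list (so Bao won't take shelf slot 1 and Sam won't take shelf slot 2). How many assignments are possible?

Let Aᵢ (for i ∈ {1, 2}) be the placements that put person i in their forbidden shelf slot. Any j of these fix j positions, leaving (5−j)! ways to fill the rest, and there are C(2,j) ways to pick which j.
By inclusion–exclusion, the number of valid placements is Σ_{j=0}^{2} (−1)^j C(2,j)·(5−j)!.
Computing: 120 − 48 + 6 = 78.

78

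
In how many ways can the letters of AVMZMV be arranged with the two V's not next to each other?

120

Total arrangements of AVMZMV: 6!/(2!·2!) = 180.
If the two V's are adjacent, glue them into one block, leaving 5 items to arrange: (5)!/(2!) = 60 ways.
Subtracting, 180 − 60 = 120 arrangements keep the V's apart.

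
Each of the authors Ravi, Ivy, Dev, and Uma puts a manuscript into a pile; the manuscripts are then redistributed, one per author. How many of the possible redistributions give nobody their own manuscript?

9

This is the derangement count D_4: permutations of 4 items with no fixed point.
By inclusion–exclusion this is Σ_{j=0}^{4} (−1)^j C(4,j)·(4−j)!.
Computing: 24 − 24 + 12 − 4 + 1 = 9.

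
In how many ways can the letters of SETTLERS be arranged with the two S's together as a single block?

Treat the 2 copies of S as a single block. The multiset to arrange is then {SS, E, E, L, R, T, T}, 7 items in all.
That gives (7)!/(2!·2!) = 1260 arrangements.

1260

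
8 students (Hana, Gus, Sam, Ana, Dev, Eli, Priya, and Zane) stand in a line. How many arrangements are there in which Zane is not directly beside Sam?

30240

There are 8! = 40320 arrangements in all. If Zane and Sam are adjacent, merging them into one block gives 2·(7)! = 10080 arrangements.
Complementary counting: 40320 − 10080 = 30240.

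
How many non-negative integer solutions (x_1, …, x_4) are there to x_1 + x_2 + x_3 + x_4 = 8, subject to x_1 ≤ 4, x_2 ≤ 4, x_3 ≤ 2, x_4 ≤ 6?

67

Without the upper bounds there are C(11,3) = 165 ways to split 8 among 4 variables.
Subtract solutions that violate a single cap (substitute x_i' = x_i − (cap_i+1)): x_1 ≥ 5 gives C(6,3) = 20; x_2 ≥ 5 gives C(6,3) = 20; x_3 ≥ 3 gives C(8,3) = 56; x_4 ≥ 7 gives C(4,3) = 4. Together 100.
Add back pairs where two caps are both exceeded: 0 + 1 + 0 + 1 + 0 + 0 = 2.
By inclusion–exclusion the count is 165 − 100 + 2 = 67.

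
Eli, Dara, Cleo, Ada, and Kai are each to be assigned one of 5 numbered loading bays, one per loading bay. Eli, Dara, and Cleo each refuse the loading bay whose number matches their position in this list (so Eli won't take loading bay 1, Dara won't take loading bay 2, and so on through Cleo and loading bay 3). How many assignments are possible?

64

Let Aᵢ (for i ∈ {1, 2, 3}) be the placements that put person i in their forbidden loading bay. Any j of these fix j positions, leaving (5−j)! ways to fill the rest, and there are C(3,j) ways to pick which j.
By inclusion–exclusion, the number of valid placements is Σ_{j=0}^{3} (−1)^j C(3,j)·(5−j)!.
Computing: 120 − 72 + 18 − 2 = 64.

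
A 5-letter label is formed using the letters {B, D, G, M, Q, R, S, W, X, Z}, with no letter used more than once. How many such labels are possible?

30240

With no repetition, fill the 5 letters in order: 10 choices, then 9, down to 6.
10 × 9 × 8 × 7 × 6 = 30240.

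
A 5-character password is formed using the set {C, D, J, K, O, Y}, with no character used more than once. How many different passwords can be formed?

720

With no repetition, fill the 5 characters in order: 6 choices, then 5, down to 2.
That product is 6 × 5 × 4 × 3 × 2 = 720.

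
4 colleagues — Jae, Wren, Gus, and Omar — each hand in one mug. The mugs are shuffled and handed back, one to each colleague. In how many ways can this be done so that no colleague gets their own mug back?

9

This is the derangement count D_4: permutations of 4 items with no fixed point.
By inclusion–exclusion this is Σ_{j=0}^{4} (−1)^j C(4,j)·(4−j)!.
Computing: 24 − 24 + 12 − 4 + 1 = 9.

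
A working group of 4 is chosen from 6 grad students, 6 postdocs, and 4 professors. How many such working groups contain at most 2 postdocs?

Split by how many postdocs are chosen (0 through 2).
Sum: C(6,0)·C(10,4) + C(6,1)·C(10,3) + C(6,2)·C(10,2) = 210 + 720 + 675 = 1605.

1605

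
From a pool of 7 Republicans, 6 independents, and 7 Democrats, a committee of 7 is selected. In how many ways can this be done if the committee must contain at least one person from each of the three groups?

70658

Unrestricted: C(20,7) = 77520 ways to pick any 7 of the 20.
Subtract selections that omit an entire group: no Republicans → C(13,7) = 1716; no independents → C(14,7) = 3432; no Democrats → C(13,7) = 1716.
Add back selections omitting two groups (i.e. drawn from a single group): C(7,7) + C(6,7) + C(7,7) = 2.
By inclusion–exclusion: 77520 − 6864 + 2 = 70658.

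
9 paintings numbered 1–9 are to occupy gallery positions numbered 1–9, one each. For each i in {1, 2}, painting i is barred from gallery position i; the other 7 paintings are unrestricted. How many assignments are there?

Let Aᵢ (for i ∈ {1, 2}) be the placements that put painting i in its forbidden gallery position. Any j of these fix j positions, leaving (9−j)! ways to fill the rest, and there are C(2,j) ways to pick which j.
By inclusion–exclusion, the number of valid placements is Σ_{j=0}^{2} (−1)^j C(2,j)·(9−j)!.
Computing: 362880 − 80640 + 5040 = 287280.

287280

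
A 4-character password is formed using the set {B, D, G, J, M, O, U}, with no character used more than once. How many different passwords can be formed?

With no repetition, fill the 4 characters in order: 7 choices, then 6, down to 4.
That product is 7 × 6 × 5 × 4 = 840.

840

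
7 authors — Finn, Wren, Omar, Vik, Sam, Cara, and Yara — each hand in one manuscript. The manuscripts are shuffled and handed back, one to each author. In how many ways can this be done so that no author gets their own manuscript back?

This is the derangement count D_7: permutations of 7 items with no fixed point.
By inclusion–exclusion this is Σ_{j=0}^{7} (−1)^j C(7,j)·(7−j)!.
Computing: 5040 − 5040 + 2520 − 840 + 210 − 42 + 7 − 1 = 1854.

1854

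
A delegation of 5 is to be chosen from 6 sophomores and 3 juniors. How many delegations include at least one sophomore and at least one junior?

With no constraint there are C(9,5) = 126 possible selections.
Subtract selections that omit an entire group: no sophomores → C(3,5) = 0; no juniors → C(6,5) = 6.
Both groups omitted at once is impossible, so 126 − 6 = 120.

120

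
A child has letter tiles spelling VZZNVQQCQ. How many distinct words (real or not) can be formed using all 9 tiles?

VZZNVQQCQ has 9 letters with Q appearing 3 times, V appearing twice, and Z appearing twice.
So there are 9! / (3!·2!·2!) = 15120 distinguishable arrangements.

15120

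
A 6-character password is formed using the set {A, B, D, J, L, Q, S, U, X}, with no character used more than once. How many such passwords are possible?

This is a permutation of 6 out of 9: P(9,6) = 9!/3!.
That product is 9 × 8 × 7 × 6 × 5 × 4 = 60480.

60480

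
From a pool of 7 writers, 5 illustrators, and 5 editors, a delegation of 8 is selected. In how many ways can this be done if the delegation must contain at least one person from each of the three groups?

23275

With no constraint there are C(17,8) = 24310 possible selections.
Subtract selections that omit an entire group: no writers → C(10,8) = 45; no illustrators → C(12,8) = 495; no editors → C(12,8) = 495.
Add back selections omitting two groups (i.e. drawn from a single group): C(7,8) + C(5,8) + C(5,8) = 0.
By inclusion–exclusion: 24310 − 1035 + 0 = 23275.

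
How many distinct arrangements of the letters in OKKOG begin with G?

With the first slot taken by G, it remains to arrange the other 4 letters (OKKO).
Those 4 letters have K appearing twice and O appearing twice, giving (4)!/(2!·2!) = 6.

6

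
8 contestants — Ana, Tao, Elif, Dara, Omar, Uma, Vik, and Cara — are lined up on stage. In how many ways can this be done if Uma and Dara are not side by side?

Of the 8! = 40320 arrangements, those with Uma and Dara adjacent number 2 × 7! = 10080 (treat the pair as a block with 2 internal orders).
Complementary counting: 40320 − 10080 = 30240.

30240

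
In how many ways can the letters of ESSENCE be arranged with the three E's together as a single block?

60

Treat the 3 copies of E as a single block. The multiset to arrange is then {EEE, C, N, S, S}, 5 items in all.
That gives (5)!/(2!) = 60 arrangements.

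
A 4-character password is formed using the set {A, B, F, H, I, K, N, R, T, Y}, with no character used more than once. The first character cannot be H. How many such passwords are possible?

The first character has 10−1 = 9 choices (anything except H).
The remaining 3 characters are filled from the other 9 symbols without repetition: 9 × 8 × 7 = 504.
Total: 9 × 504 = 4536.

4536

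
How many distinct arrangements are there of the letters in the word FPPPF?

FPPPF has 5 letters with F appearing twice and P appearing 3 times.
The number of distinct arrangements is 5!/(3!·2!) = 120/12 = 10.

10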